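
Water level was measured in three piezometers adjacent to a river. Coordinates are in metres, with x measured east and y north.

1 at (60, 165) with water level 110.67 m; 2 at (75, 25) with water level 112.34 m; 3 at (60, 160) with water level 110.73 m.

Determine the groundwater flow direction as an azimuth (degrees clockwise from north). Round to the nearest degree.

003°

Differences from 1: to 2 (Δx, Δy, Δh) = (15, -140, +1.67); to 3 = (0, -5, +0.06).
Determinant of the coordinate differences = 15·(-5) − 0·(-140) = -75.
∂h/∂x = [(+1.67)·(-5) − (+0.06)·(-140)] / -75 = -0.0006667
∂h/∂y = [15·(+0.06) − 0·(+1.67)] / -75 = -0.01200
Flow direction (−∇h) has components (+0.0006667 E, +0.01200 N).
Azimuth = atan2(E, N) = atan2(+0.0006667, +0.01200) = 3.2° ≈ 003°.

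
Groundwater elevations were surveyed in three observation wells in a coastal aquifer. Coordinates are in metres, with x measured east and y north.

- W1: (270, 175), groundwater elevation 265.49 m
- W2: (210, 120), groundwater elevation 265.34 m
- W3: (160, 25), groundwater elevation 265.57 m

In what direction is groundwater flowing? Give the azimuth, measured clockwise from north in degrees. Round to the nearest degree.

Taking W1 as reference: W2−W1 = (-60, -55, -0.15); W3−W1 = (-110, -150, +0.08).
Determinant of the coordinate differences = (-60)·(-150) − (-110)·(-55) = 2950.
∂h/∂x = [(-0.15)·(-150) − (+0.08)·(-55)] / 2950 = +0.009119
∂h/∂y = [(-60)·(+0.08) − (-110)·(-0.15)] / 2950 = -0.007220
Flow direction (−∇h) has components (-0.009119 E, +0.007220 N).
Azimuth = atan2(E, N) = atan2(-0.009119, +0.007220) = 308.4° ≈ 308°.

308°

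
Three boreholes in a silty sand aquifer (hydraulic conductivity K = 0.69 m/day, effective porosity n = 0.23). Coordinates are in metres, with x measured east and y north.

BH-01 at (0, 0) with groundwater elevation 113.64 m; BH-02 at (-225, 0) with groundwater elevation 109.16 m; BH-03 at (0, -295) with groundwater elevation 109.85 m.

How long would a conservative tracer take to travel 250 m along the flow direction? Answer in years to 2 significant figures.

∂h/∂x = (109.16 − 113.64) / (-225 − 0) = +0.01991
∂h/∂y = (109.85 − 113.64) / (-295 − 0) = +0.01285
|∇h| = √(0.01991² + 0.01285²) = 0.0237
Seepage velocity v = K·i/n = 0.69 × 0.0237 / 0.23 = 0.0711 m/day.
t = 250 / 0.0711 = 3516 days = 9.63 years.

9.6 years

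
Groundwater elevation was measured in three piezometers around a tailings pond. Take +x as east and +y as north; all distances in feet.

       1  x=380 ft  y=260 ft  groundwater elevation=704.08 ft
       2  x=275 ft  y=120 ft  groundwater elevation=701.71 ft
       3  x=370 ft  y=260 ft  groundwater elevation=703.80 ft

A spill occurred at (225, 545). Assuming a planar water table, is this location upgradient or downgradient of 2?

With h = a·x + b·y + c and 1 as origin, the differences give:
  (-105)·a + (-140)·b = -2.37
  (-10)·a + 0·b = -0.28
Eliminate b (×0 and ×(-140), subtract): -1400·a = -39.200 → a = ∂h/∂x = +0.02800
Back-substitute: b = ∂h/∂y = -0.004071.
Head at (225, 545) = 704.08 + (+0.02800)·(-155) + (-0.004071)·(285) = 698.58 ft.
That is lower than the 701.71 ft at 2, so the point is downgradient.

downgradient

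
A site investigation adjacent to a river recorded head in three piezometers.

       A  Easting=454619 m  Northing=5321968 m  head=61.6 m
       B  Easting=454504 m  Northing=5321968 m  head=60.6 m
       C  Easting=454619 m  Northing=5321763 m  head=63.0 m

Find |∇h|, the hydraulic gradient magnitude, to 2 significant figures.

∂h/∂x = (60.6 − 61.6) / (454504 − 454619) = +0.008696
∂h/∂y = (63.0 − 61.6) / (5321763 − 5321968) = -0.006829
|∇h| = √(0.008696² + -0.006829²) = 0.01106

0.011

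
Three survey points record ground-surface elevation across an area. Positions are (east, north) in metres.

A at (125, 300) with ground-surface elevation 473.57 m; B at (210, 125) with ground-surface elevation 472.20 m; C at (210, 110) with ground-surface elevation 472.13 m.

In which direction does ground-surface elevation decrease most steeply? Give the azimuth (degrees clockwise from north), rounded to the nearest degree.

Taking A as reference: B−A = (85, -175, -1.37); C−A = (85, -190, -1.44).
Solve a·Δx + b·Δy = Δz: det = 85·(-190) − 85·(-175) = -1275.
∂z/∂x = [(-1.37)·(-190) − (-1.44)·(-175)] / -1275 = -0.006510
∂z/∂y = [85·(-1.44) − 85·(-1.37)] / -1275 = +0.004667
Steepest decrease is along −∇f: components (+0.006510 E, -0.004667 N).
Azimuth = atan2(+0.006510, -0.004667) = 125.6° ≈ 126°.

126°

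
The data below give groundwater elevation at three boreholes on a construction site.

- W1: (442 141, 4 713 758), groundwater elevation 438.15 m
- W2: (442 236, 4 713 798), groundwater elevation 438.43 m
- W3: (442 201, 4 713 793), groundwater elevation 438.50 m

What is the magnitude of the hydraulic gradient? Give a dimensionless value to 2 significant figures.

0.018

With h = a·x + b·y + c and W1 as origin, the differences give:
  95·a + 40·b = +0.28
  60·a + 35·b = +0.35
Eliminate b (×35 and ×40, subtract): 925·a = -4.200 → a = ∂h/∂x = -0.004541
Back-substitute: b = ∂h/∂y = +0.01778.
|∇h| = √(-0.004541² + 0.01778²) = 0.01835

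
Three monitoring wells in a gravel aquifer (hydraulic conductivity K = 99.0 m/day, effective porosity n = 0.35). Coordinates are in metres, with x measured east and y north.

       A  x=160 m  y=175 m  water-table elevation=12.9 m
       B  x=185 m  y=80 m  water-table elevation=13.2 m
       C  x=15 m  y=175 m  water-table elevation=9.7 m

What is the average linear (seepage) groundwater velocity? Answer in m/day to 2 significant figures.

With h = a·x + b·y + c and A as origin, the differences give:
  25·a + (-95)·b = +0.3
  (-145)·a + 0·b = -3.2
Eliminate b (×0 and ×(-95), subtract): -13775·a = -304.00 → a = ∂h/∂x = +0.02207
Back-substitute: b = ∂h/∂y = +0.002650.
|∇h| = √(0.02207² + 0.002650²) = 0.02223
Seepage velocity v = K·i/n = 99.0 × 0.02223 / 0.35 = 6.288 m/day.

6.3 m/day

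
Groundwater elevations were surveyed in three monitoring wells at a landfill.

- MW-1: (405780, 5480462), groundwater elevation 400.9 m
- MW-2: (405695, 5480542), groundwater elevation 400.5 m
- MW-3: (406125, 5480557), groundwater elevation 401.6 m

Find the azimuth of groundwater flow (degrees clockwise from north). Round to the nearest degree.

310°

Taking MW-1 as reference: MW-2−MW-1 = (-85, 80, -0.4); MW-3−MW-1 = (345, 95, +0.7).
Solve a·Δx + b·Δy = Δh: det = (-85)·95 − 345·80 = -35675.
∂h/∂x = [(-0.4)·95 − (+0.7)·80] / -35675 = +0.002635
∂h/∂y = [(-85)·(+0.7) − 345·(-0.4)] / -35675 = -0.002200
Flow direction (−∇h) has components (-0.002635 E, +0.002200 N).
Azimuth = atan2(E, N) = atan2(-0.002635, +0.002200) = 309.9° ≈ 310°.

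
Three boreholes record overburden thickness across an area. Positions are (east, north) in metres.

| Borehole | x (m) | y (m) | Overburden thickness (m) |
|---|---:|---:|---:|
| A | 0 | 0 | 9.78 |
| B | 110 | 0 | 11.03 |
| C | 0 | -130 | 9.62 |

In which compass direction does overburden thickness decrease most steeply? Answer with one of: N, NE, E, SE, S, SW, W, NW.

W

∂d/∂x = (11.03 − 9.78) / (110 − 0) = +0.01136
∂d/∂y = (9.62 − 9.78) / (-130 − 0) = +0.001231
Steepest decrease is along −∇f = (-0.01136 E, -0.001231 N) → west.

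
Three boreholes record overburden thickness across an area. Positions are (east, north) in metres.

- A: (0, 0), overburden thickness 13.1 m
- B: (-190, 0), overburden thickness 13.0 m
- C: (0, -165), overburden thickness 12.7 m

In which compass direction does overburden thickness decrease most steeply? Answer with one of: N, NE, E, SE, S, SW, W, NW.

S

∂d/∂x = (13.0 − 13.1) / (-190 − 0) = +0.0005263
∂d/∂y = (12.7 − 13.1) / (-165 − 0) = +0.002424
Steepest decrease is along −∇f = (-0.0005263 E, -0.002424 N) → south.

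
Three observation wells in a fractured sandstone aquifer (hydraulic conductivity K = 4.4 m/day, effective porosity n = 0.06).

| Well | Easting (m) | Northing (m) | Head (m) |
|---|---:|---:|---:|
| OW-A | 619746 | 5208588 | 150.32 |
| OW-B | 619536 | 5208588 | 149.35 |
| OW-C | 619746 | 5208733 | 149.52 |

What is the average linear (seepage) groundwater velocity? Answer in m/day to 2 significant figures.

0.53 m/day

∂h/∂x = (149.35 − 150.32) / (619536 − 619746) = +0.004619
∂h/∂y = (149.52 − 150.32) / (5208733 − 5208588) = -0.005517
|∇h| = √(0.004619² + -0.005517²) = 0.007195
Seepage velocity v = K·i/n = 4.4 × 0.007195 / 0.06 = 0.5276 m/day.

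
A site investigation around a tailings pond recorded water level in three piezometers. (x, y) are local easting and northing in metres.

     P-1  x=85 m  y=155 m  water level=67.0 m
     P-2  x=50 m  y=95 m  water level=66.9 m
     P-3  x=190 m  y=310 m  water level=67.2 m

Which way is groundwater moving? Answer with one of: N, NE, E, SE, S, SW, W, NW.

SE

Taking P-1 as reference: P-2−P-1 = (-35, -60, -0.1); P-3−P-1 = (105, 155, +0.2).
Solve a·Δx + b·Δy = Δh: det = (-35)·155 − 105·(-60) = 875.
∂h/∂x = [(-0.1)·155 − (+0.2)·(-60)] / 875 = -0.004000
∂h/∂y = [(-35)·(+0.2) − 105·(-0.1)] / 875 = +0.004000
Flow = −∇h = (+0.004000 east, -0.004000 north), which points southeast.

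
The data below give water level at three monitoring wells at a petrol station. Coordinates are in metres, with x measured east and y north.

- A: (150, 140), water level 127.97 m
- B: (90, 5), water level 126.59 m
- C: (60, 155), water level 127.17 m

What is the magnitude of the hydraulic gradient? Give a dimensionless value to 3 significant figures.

Taking A as reference: B−A = (-60, -135, -1.38); C−A = (-90, 15, -0.80).
Solve a·Δx + b·Δy = Δh: det = (-60)·15 − (-90)·(-135) = -13050.
∂h/∂x = [(-1.38)·15 − (-0.80)·(-135)] / -13050 = +0.009862
∂h/∂y = [(-60)·(-0.80) − (-90)·(-1.38)] / -13050 = +0.005839
|∇h| = √(0.009862² + 0.005839²) = 0.01146

0.0115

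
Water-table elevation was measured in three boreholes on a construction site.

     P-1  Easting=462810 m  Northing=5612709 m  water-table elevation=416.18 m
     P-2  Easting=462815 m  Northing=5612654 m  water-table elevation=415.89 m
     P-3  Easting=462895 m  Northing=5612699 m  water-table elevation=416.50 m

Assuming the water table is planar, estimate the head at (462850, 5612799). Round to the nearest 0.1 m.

Differences from P-1: to P-2 (Δx, Δy, Δh) = (5, -55, -0.29); to P-3 = (85, -10, +0.32).
Determinant of the coordinate differences = 5·(-10) − 85·(-55) = 4625.
∂h/∂x = [(-0.29)·(-10) − (+0.32)·(-55)] / 4625 = +0.004432
∂h/∂y = [5·(+0.32) − 85·(-0.29)] / 4625 = +0.005676
h(462850, 5612799) = 416.18 + (+0.004432)·(40) + (+0.005676)·(90) = 416.18 +0.177 +0.511 = 416.868 m.

416.9 m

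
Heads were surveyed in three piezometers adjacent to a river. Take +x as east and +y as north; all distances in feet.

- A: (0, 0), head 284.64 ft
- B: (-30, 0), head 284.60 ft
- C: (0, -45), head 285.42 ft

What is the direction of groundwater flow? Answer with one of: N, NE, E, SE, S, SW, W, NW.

N

∂h/∂x = (284.60 − 284.64) / (-30 − 0) = +0.001333
∂h/∂y = (285.42 − 284.64) / (-45 − 0) = -0.01733
Flow = −∇h = (-0.001333 east, +0.01733 north), which points north.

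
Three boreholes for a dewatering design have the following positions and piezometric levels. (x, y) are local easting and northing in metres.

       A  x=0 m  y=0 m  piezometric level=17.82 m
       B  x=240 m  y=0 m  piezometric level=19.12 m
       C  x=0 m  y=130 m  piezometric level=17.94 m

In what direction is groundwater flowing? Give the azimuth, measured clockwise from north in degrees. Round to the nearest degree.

260°

∂h/∂x = (19.12 − 17.82) / (240 − 0) = +0.005417
∂h/∂y = (17.94 − 17.82) / (130 − 0) = +0.0009231
Flow direction (−∇h) has components (-0.005417 E, -0.0009231 N).
Azimuth = atan2(E, N) = atan2(-0.005417, -0.0009231) = 260.3° ≈ 260°.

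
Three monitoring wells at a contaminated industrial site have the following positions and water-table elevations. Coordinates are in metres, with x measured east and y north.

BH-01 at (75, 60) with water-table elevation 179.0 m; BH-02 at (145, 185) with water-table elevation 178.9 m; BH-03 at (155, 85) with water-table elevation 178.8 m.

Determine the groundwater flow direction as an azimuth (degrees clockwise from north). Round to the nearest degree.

Three-point gradient (reference BH-01): Δ to BH-02 = (70, 125, -0.1), Δ to BH-03 = (80, 25, -0.2).
∂h/∂x = -0.002727, ∂h/∂y = +0.0007273 (det = -8250).
Flow direction (−∇h) has components (+0.002727 E, -0.0007273 N).
Azimuth = atan2(E, N) = atan2(+0.002727, -0.0007273) = 104.9° ≈ 105°.

105°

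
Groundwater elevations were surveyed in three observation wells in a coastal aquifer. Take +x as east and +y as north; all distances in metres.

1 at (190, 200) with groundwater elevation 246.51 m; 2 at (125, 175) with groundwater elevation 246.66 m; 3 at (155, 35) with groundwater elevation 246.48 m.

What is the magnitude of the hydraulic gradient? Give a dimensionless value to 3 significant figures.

0.00269

With h = a·x + b·y + c and 1 as origin, the differences give:
  (-65)·a + (-25)·b = +0.15
  (-35)·a + (-165)·b = -0.03
Eliminate b (×(-165) and ×(-25), subtract): 9850·a = -25.500 → a = ∂h/∂x = -0.002589
Back-substitute: b = ∂h/∂y = +0.0007310.
|∇h| = √(-0.002589² + 0.0007310²) = 0.00269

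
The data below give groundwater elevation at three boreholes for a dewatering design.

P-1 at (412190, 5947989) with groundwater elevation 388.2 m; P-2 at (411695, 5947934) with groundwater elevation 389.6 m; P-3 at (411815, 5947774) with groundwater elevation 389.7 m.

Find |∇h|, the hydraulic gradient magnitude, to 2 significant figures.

Differences from P-1: to P-2 (Δx, Δy, Δh) = (-495, -55, +1.4); to P-3 = (-375, -215, +1.5).
Solve a·Δx + b·Δy = Δh: det = (-495)·(-215) − (-375)·(-55) = 85800.
∂h/∂x = [(+1.4)·(-215) − (+1.5)·(-55)] / 85800 = -0.002547
∂h/∂y = [(-495)·(+1.5) − (-375)·(+1.4)] / 85800 = -0.002535
|∇h| = √(-0.002547² + -0.002535²) = 0.003594

0.0036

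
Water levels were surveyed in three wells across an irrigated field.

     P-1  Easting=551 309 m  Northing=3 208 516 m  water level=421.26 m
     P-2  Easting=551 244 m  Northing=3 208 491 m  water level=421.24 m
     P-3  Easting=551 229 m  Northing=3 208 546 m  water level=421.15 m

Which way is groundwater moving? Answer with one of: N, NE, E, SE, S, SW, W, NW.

With h = a·x + b·y + c and P-1 as origin, the differences give:
  (-65)·a + (-25)·b = -0.02
  (-80)·a + 30·b = -0.11
Eliminate b (×30 and ×(-25), subtract): -3950·a = -3.350 → a = ∂h/∂x = +0.0008481
Back-substitute: b = ∂h/∂y = -0.001405.
Flow = −∇h = (-0.0008481 east, +0.001405 north), which points northwest.

NW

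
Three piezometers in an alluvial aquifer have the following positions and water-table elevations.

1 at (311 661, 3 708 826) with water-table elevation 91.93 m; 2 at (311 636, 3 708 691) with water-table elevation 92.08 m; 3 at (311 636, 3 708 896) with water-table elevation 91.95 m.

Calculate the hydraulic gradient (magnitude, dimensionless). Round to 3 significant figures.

With h = a·x + b·y + c and 1 as origin, the differences give:
  (-25)·a + (-135)·b = +0.15
  (-25)·a + 70·b = +0.02
Eliminate b (×70 and ×(-135), subtract): -5125·a = 13.200 → a = ∂h/∂x = -0.002576
Back-substitute: b = ∂h/∂y = -0.0006341.
|∇h| = √(-0.002576² + -0.0006341²) = 0.002653

0.00265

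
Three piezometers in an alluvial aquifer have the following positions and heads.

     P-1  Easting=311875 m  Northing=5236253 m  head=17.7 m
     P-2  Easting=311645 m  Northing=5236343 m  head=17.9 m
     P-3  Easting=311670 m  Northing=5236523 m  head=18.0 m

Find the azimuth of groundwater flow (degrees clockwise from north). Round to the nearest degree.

136°

Differences from P-1: to P-2 (Δx, Δy, Δh) = (-230, 90, +0.2); to P-3 = (-205, 270, +0.3).
Determinant of the coordinate differences = (-230)·270 − (-205)·90 = -43650.
∂h/∂x = [(+0.2)·270 − (+0.3)·90] / -43650 = -0.0006186
∂h/∂y = [(-230)·(+0.3) − (-205)·(+0.2)] / -43650 = +0.0006415
Flow direction (−∇h) has components (+0.0006186 E, -0.0006415 N).
Azimuth = atan2(E, N) = atan2(+0.0006186, -0.0006415) = 136.0° ≈ 136°.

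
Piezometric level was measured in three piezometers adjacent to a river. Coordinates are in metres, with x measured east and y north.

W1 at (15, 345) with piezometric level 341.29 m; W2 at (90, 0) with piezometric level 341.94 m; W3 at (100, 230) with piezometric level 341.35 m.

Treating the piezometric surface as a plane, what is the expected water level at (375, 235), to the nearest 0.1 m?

With h = a·x + b·y + c and W1 as origin, the differences give:
  75·a + (-345)·b = +0.65
  85·a + (-115)·b = +0.06
Eliminate b (×(-115) and ×(-345), subtract): 20700·a = -54.050 → a = ∂h/∂x = -0.002611
Back-substitute: b = ∂h/∂y = -0.002452.
h(375, 235) = 341.29 + (-0.002611)·(360) + (-0.002452)·(-110) = 341.29 -0.940 +0.270 = 340.620 m.

340.6 m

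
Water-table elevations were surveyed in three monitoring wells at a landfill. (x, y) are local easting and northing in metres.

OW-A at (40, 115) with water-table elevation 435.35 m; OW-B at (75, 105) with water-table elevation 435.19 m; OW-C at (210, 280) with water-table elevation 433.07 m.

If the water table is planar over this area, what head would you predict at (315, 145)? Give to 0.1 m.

433.3 m

With h = a·x + b·y + c and OW-A as origin, the differences give:
  35·a + (-10)·b = -0.16
  170·a + 165·b = -2.28
Eliminate b (×165 and ×(-10), subtract): 7475·a = -49.200 → a = ∂h/∂x = -0.006582
Back-substitute: b = ∂h/∂y = -0.007037.
h(315, 145) = 435.35 + (-0.006582)·(275) + (-0.007037)·(30) = 435.35 -1.810 -0.211 = 433.329 m.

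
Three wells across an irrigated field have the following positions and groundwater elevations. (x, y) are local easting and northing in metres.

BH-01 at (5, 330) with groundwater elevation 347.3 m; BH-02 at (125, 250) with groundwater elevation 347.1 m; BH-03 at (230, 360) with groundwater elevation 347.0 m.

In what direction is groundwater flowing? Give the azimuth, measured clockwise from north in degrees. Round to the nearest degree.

107°

With h = a·x + b·y + c and BH-01 as origin, the differences give:
  120·a + (-80)·b = -0.2
  225·a + 30·b = -0.3
Eliminate b (×30 and ×(-80), subtract): 21600·a = -30.00 → a = ∂h/∂x = -0.001389
Back-substitute: b = ∂h/∂y = +0.0004167.
Flow direction (−∇h) has components (+0.001389 E, -0.0004167 N).
Azimuth = atan2(E, N) = atan2(+0.001389, -0.0004167) = 106.7° ≈ 107°.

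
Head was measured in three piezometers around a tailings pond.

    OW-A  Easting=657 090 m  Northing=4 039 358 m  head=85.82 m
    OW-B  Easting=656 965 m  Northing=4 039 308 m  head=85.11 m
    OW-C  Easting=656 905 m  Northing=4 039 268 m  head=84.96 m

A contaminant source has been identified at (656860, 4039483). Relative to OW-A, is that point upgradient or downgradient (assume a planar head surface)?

downgradient

Differences from OW-A: to OW-B (Δx, Δy, Δh) = (-125, -50, -0.71); to OW-C = (-185, -90, -0.86).
Solve a·Δx + b·Δy = Δh: det = (-125)·(-90) − (-185)·(-50) = 2000.
∂h/∂x = [(-0.71)·(-90) − (-0.86)·(-50)] / 2000 = +0.01045
∂h/∂y = [(-125)·(-0.86) − (-185)·(-0.71)] / 2000 = -0.01192
Head at (656860, 4039483) = 85.82 + (+0.01045)·(-230) + (-0.01192)·(125) = 81.93 m.
That is lower than the 85.82 m at OW-A, so the point is downgradient.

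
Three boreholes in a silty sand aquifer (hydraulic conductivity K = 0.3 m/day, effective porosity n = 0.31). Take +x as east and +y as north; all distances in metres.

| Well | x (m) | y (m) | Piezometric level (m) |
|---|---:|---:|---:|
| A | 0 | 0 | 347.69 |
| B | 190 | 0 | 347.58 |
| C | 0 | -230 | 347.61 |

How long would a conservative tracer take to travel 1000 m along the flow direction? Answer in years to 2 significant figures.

4200 years

∂h/∂x = (347.58 − 347.69) / (190 − 0) = -0.0005789
∂h/∂y = (347.61 − 347.69) / (-230 − 0) = +0.0003478
|∇h| = √(-0.0005789² + 0.0003478²) = 0.0006753
Seepage velocity v = K·i/n = 0.3 × 0.0006753 / 0.31 = 0.0006535 m/day.
t = 1000 / 0.0006535 = 1.53e+06 days = 4.19e+03 years.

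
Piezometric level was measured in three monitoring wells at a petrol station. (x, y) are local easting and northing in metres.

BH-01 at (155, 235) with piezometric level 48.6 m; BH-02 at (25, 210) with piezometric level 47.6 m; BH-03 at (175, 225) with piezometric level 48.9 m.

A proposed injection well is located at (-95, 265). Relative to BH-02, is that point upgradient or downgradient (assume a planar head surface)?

Differences from BH-01: to BH-02 (Δx, Δy, Δh) = (-130, -25, -1.0); to BH-03 = (20, -10, +0.3).
Solve a·Δx + b·Δy = Δh: det = (-130)·(-10) − 20·(-25) = 1800.
∂h/∂x = [(-1.0)·(-10) − (+0.3)·(-25)] / 1800 = +0.009722
∂h/∂y = [(-130)·(+0.3) − 20·(-1.0)] / 1800 = -0.01056
Head at (-95, 265) = 48.6 + (+0.009722)·(-250) + (-0.01056)·(30) = 45.85 m.
That is lower than the 47.6 m at BH-02, so the point is downgradient.

downgradient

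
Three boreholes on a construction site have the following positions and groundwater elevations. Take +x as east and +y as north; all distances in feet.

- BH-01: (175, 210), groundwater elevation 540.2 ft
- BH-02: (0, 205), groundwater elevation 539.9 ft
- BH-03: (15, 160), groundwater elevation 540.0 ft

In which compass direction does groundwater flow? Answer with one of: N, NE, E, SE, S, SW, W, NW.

Differences from BH-01: to BH-02 (Δx, Δy, Δh) = (-175, -5, -0.3); to BH-03 = (-160, -50, -0.2).
Solve a·Δx + b·Δy = Δh: det = (-175)·(-50) − (-160)·(-5) = 7950.
∂h/∂x = [(-0.3)·(-50) − (-0.2)·(-5)] / 7950 = +0.001761
∂h/∂y = [(-175)·(-0.2) − (-160)·(-0.3)] / 7950 = -0.001635
Flow = −∇h = (-0.001761 east, +0.001635 north), which points northwest.

NW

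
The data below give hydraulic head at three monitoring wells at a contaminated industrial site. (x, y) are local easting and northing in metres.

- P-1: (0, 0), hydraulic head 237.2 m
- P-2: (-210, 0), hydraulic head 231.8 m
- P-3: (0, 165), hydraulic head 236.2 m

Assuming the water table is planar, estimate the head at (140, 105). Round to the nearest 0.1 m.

∂h/∂x = (231.8 − 237.2) / (-210 − 0) = +0.02571
∂h/∂y = (236.2 − 237.2) / (165 − 0) = -0.006061
h(140, 105) = 237.2 + (+0.02571)·(140) + (-0.006061)·(105) = 237.2 +3.600 -0.636 = 240.164 m.

240.2 m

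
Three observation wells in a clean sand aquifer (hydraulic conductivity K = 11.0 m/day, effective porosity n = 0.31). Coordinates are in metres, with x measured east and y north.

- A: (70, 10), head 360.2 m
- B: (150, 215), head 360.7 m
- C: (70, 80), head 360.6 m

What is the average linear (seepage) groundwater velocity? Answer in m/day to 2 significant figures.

With h = a·x + b·y + c and A as origin, the differences give:
  80·a + 205·b = +0.5
  0·a + 70·b = +0.4
Eliminate b (×70 and ×205, subtract): 5600·a = -47.00 → a = ∂h/∂x = -0.008393
Back-substitute: b = ∂h/∂y = +0.005714.
|∇h| = √(-0.008393² + 0.005714²) = 0.01015
Seepage velocity v = K·i/n = 11.0 × 0.01015 / 0.31 = 0.3602 m/day.

0.36 m/day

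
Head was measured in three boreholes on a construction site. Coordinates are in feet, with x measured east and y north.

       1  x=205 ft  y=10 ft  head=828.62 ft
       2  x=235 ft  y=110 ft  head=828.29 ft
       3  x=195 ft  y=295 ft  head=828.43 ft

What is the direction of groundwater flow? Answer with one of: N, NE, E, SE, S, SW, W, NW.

E

Taking 1 as reference: 2−1 = (30, 100, -0.33); 3−1 = (-10, 285, -0.19).
Determinant of the coordinate differences = 30·285 − (-10)·100 = 9550.
∂h/∂x = [(-0.33)·285 − (-0.19)·100] / 9550 = -0.007859
∂h/∂y = [30·(-0.19) − (-10)·(-0.33)] / 9550 = -0.0009424
Flow = −∇h = (+0.007859 east, +0.0009424 north), which points east.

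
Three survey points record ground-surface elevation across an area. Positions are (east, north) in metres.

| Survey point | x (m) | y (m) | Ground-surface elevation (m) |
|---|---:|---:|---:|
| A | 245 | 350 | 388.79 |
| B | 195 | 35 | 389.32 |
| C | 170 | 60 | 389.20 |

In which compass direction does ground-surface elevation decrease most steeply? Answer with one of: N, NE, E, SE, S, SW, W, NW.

Taking A as reference: B−A = (-50, -315, +0.53); C−A = (-75, -290, +0.41).
Solve a·Δx + b·Δy = Δz: det = (-50)·(-290) − (-75)·(-315) = -9125.
∂z/∂x = [(+0.53)·(-290) − (+0.41)·(-315)] / -9125 = +0.002690
∂z/∂y = [(-50)·(+0.41) − (-75)·(+0.53)] / -9125 = -0.002110
Steepest decrease is along −∇f = (-0.002690 E, +0.002110 N) → northwest.

NW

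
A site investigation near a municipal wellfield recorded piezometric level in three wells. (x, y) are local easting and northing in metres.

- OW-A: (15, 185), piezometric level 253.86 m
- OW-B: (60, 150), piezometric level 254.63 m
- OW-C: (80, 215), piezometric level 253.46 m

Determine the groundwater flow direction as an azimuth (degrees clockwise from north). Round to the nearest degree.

With h = a·x + b·y + c and OW-A as origin, the differences give:
  45·a + (-35)·b = +0.77
  65·a + 30·b = -0.40
Eliminate b (×30 and ×(-35), subtract): 3625·a = 9.100 → a = ∂h/∂x = +0.002510
Back-substitute: b = ∂h/∂y = -0.01877.
Flow direction (−∇h) has components (-0.002510 E, +0.01877 N).
Azimuth = atan2(E, N) = atan2(-0.002510, +0.01877) = 352.4° ≈ 352°.

352°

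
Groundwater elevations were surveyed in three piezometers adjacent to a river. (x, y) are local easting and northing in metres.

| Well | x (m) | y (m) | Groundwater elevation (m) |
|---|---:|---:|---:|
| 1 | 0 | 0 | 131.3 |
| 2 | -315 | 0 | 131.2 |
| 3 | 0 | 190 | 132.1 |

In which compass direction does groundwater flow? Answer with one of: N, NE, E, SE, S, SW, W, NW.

S

∂h/∂x = (131.2 − 131.3) / (-315 − 0) = +0.0003175
∂h/∂y = (132.1 − 131.3) / (190 − 0) = +0.004211
Flow = −∇h = (-0.0003175 east, -0.004211 north), which points south.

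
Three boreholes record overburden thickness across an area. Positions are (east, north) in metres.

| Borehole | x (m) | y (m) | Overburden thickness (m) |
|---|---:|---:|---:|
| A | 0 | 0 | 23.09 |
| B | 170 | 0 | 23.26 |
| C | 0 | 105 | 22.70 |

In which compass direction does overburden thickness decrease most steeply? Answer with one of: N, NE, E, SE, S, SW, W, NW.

∂d/∂x = (23.26 − 23.09) / (170 − 0) = +0.001000
∂d/∂y = (22.70 − 23.09) / (105 − 0) = -0.003714
Steepest decrease is along −∇f = (-0.001000 E, +0.003714 N) → north.

N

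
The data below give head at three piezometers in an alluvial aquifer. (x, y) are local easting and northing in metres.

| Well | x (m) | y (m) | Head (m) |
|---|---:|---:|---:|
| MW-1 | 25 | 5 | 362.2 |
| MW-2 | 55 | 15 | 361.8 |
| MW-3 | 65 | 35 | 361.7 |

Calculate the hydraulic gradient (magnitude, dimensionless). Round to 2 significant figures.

Differences from MW-1: to MW-2 (Δx, Δy, Δh) = (30, 10, -0.4); to MW-3 = (40, 30, -0.5).
Determinant of the coordinate differences = 30·30 − 40·10 = 500.
∂h/∂x = [(-0.4)·30 − (-0.5)·10] / 500 = -0.01400
∂h/∂y = [30·(-0.5) − 40·(-0.4)] / 500 = +0.002000
|∇h| = √(-0.01400² + 0.002000²) = 0.01414

0.014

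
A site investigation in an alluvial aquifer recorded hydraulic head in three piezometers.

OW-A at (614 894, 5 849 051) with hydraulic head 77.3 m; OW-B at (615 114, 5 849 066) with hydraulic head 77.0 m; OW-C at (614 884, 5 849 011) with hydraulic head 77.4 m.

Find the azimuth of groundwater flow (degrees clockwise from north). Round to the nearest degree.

Taking OW-A as reference: OW-B−OW-A = (220, 15, -0.3); OW-C−OW-A = (-10, -40, +0.1).
Determinant of the coordinate differences = 220·(-40) − (-10)·15 = -8650.
∂h/∂x = [(-0.3)·(-40) − (+0.1)·15] / -8650 = -0.001214
∂h/∂y = [220·(+0.1) − (-10)·(-0.3)] / -8650 = -0.002197
Flow direction (−∇h) has components (+0.001214 E, +0.002197 N).
Azimuth = atan2(E, N) = atan2(+0.001214, +0.002197) = 28.9° ≈ 029°.

029°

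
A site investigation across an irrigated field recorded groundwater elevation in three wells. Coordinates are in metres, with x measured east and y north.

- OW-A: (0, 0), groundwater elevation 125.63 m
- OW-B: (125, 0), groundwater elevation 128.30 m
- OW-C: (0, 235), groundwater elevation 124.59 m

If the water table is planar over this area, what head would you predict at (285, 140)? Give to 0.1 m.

∂h/∂x = (128.30 − 125.63) / (125 − 0) = +0.02136
∂h/∂y = (124.59 − 125.63) / (235 − 0) = -0.004426
h(285, 140) = 125.63 + (+0.02136)·(285) + (-0.004426)·(140) = 125.63 +6.088 -0.620 = 131.098 m.

131.1 m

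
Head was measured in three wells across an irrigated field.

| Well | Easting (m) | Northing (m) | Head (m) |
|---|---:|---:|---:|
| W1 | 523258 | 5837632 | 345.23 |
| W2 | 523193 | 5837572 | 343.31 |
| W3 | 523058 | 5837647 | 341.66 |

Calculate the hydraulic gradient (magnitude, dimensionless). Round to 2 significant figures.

0.022

Differences from W1: to W2 (Δx, Δy, Δh) = (-65, -60, -1.92); to W3 = (-200, 15, -3.57).
Determinant of the coordinate differences = (-65)·15 − (-200)·(-60) = -12975.
∂h/∂x = [(-1.92)·15 − (-3.57)·(-60)] / -12975 = +0.01873
∂h/∂y = [(-65)·(-3.57) − (-200)·(-1.92)] / -12975 = +0.01171
|∇h| = √(0.01873² + 0.01171²) = 0.02209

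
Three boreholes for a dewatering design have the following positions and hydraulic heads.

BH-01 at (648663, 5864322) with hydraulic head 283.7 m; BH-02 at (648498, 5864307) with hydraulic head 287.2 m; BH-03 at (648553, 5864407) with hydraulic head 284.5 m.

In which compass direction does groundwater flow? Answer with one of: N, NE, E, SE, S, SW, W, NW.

NE

Differences from BH-01: to BH-02 (Δx, Δy, Δh) = (-165, -15, +3.5); to BH-03 = (-110, 85, +0.8).
Determinant of the coordinate differences = (-165)·85 − (-110)·(-15) = -15675.
∂h/∂x = [(+3.5)·85 − (+0.8)·(-15)] / -15675 = -0.01974
∂h/∂y = [(-165)·(+0.8) − (-110)·(+3.5)] / -15675 = -0.01614
Flow = −∇h = (+0.01974 east, +0.01614 north), which points northeast.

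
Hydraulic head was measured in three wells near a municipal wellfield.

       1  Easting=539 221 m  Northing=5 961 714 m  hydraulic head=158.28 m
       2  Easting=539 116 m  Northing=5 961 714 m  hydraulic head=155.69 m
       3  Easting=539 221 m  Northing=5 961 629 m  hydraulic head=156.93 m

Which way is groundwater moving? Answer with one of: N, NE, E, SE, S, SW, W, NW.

SW

∂h/∂x = (155.69 − 158.28) / (539116 − 539221) = +0.02467
∂h/∂y = (156.93 − 158.28) / (5961629 − 5961714) = +0.01588
Flow = −∇h = (-0.02467 east, -0.01588 north), which points southwest.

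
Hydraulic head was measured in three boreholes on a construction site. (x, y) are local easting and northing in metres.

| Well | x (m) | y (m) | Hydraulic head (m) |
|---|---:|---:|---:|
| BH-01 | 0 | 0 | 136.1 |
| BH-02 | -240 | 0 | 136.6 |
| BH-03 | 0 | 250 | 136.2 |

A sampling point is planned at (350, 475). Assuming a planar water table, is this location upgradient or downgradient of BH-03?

∂h/∂x = (136.6 − 136.1) / (-240 − 0) = -0.002083
∂h/∂y = (136.2 − 136.1) / (250 − 0) = +0.0004000
Head at (350, 475) = 136.1 + (-0.002083)·(350) + (+0.0004000)·(475) = 135.56 m.
That is lower than the 136.2 m at BH-03, so the point is downgradient.

downgradient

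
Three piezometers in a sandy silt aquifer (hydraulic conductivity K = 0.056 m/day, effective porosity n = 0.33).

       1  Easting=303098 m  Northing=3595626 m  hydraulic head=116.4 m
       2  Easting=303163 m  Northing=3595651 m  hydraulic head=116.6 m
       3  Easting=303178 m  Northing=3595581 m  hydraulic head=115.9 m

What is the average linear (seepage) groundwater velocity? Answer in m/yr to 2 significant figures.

0.61 m/yr

Three-point gradient (reference 1): Δ to 2 = (65, 25, +0.2), Δ to 3 = (80, -45, -0.5).
∂h/∂x = -0.0007107, ∂h/∂y = +0.009848 (det = -4925).
|∇h| = √(-0.0007107² + 0.009848²) = 0.009874
Seepage velocity v = K·i/n = 0.056 × 0.009874 / 0.33 = 0.001676 m/day = 0.6122 m/yr.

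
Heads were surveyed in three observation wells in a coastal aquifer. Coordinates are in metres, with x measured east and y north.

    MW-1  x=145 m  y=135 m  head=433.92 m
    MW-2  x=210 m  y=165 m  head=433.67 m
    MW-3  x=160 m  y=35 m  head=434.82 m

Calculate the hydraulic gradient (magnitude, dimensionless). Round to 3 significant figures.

0.00896

With h = a·x + b·y + c and MW-1 as origin, the differences give:
  65·a + 30·b = -0.25
  15·a + (-100)·b = +0.90
Eliminate b (×(-100) and ×30, subtract): -6950·a = -2.000 → a = ∂h/∂x = +0.0002878
Back-substitute: b = ∂h/∂y = -0.008957.
|∇h| = √(0.0002878² + -0.008957²) = 0.008962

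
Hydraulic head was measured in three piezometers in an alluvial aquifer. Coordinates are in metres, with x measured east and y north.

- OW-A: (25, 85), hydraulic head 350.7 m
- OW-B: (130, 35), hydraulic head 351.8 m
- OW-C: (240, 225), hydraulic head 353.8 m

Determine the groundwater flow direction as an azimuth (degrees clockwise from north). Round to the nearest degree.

Three-point gradient (reference OW-A): Δ to OW-B = (105, -50, +1.1), Δ to OW-C = (215, 140, +3.1).
∂h/∂x = +0.01214, ∂h/∂y = +0.003497 (det = 25450).
Flow direction (−∇h) has components (-0.01214 E, -0.003497 N).
Azimuth = atan2(E, N) = atan2(-0.01214, -0.003497) = 253.9° ≈ 254°.

254°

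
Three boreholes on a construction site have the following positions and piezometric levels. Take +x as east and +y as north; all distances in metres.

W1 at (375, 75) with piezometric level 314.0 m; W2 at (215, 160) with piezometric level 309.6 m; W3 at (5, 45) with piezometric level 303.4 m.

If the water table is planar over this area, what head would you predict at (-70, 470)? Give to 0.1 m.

302.1 m

Three-point gradient (reference W1): Δ to W2 = (-160, 85, -4.4), Δ to W3 = (-370, -30, -10.6).
∂h/∂x = +0.02850, ∂h/∂y = +0.001876 (det = 36250).
h(-70, 470) = 314.0 + (+0.02850)·(-445) + (+0.001876)·(395) = 314.0 -12.681 +0.741 = 302.060 m.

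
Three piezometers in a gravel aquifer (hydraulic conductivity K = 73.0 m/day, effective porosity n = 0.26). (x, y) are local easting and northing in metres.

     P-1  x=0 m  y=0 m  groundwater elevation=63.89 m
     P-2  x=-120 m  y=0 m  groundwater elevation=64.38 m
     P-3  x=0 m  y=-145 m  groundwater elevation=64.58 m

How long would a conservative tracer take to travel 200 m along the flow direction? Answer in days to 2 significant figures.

∂h/∂x = (64.38 − 63.89) / (-120 − 0) = -0.004083
∂h/∂y = (64.58 − 63.89) / (-145 − 0) = -0.004759
|∇h| = √(-0.004083² + -0.004759²) = 0.00627
Seepage velocity v = K·i/n = 73.0 × 0.00627 / 0.26 = 1.76 m/day.
t = 200 / 1.76 = 113.6 days.

110 days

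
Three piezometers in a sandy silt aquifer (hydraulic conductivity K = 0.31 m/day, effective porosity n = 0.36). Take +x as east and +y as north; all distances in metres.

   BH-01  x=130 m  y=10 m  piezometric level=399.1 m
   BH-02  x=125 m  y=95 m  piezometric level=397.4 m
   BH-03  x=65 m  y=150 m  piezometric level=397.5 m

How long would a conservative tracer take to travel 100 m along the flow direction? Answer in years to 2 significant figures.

Taking BH-01 as reference: BH-02−BH-01 = (-5, 85, -1.7); BH-03−BH-01 = (-65, 140, -1.6).
Solve a·Δx + b·Δy = Δh: det = (-5)·140 − (-65)·85 = 4825.
∂h/∂x = [(-1.7)·140 − (-1.6)·85] / 4825 = -0.02114
∂h/∂y = [(-5)·(-1.6) − (-65)·(-1.7)] / 4825 = -0.02124
|∇h| = √(-0.02114² + -0.02124²) = 0.02997
Seepage velocity v = K·i/n = 0.31 × 0.02997 / 0.36 = 0.02581 m/day.
t = 100 / 0.02581 = 3874 days = 10.6 years.

11 years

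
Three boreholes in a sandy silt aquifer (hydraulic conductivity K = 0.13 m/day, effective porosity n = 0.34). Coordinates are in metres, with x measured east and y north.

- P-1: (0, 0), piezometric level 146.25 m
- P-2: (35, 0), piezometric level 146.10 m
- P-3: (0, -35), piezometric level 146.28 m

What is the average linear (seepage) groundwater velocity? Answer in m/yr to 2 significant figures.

∂h/∂x = (146.10 − 146.25) / (35 − 0) = -0.004286
∂h/∂y = (146.28 − 146.25) / (-35 − 0) = -0.0008571
|∇h| = √(-0.004286² + -0.0008571²) = 0.004371
Seepage velocity v = K·i/n = 0.13 × 0.004371 / 0.34 = 0.001671 m/day = 0.6103 m/yr.

0.61 m/yr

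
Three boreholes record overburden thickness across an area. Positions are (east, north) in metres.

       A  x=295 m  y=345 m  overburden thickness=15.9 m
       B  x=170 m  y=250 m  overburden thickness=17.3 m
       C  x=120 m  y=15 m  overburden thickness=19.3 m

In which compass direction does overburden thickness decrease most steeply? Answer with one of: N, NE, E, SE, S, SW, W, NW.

NE

Taking A as reference: B−A = (-125, -95, +1.4); C−A = (-175, -330, +3.4).
Solve a·Δx + b·Δy = Δd: det = (-125)·(-330) − (-175)·(-95) = 24625.
∂d/∂x = [(+1.4)·(-330) − (+3.4)·(-95)] / 24625 = -0.005645
∂d/∂y = [(-125)·(+3.4) − (-175)·(+1.4)] / 24625 = -0.007310
Steepest decrease is along −∇f = (+0.005645 E, +0.007310 N) → northeast.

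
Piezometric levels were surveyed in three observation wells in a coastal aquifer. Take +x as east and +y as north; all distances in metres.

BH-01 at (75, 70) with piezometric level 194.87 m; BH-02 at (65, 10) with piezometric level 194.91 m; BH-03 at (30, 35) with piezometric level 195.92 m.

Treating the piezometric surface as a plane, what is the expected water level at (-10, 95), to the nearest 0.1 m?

197.2 m

With h = a·x + b·y + c and BH-01 as origin, the differences give:
  (-10)·a + (-60)·b = +0.04
  (-45)·a + (-35)·b = +1.05
Eliminate b (×(-35) and ×(-60), subtract): -2350·a = 61.600 → a = ∂h/∂x = -0.02621
Back-substitute: b = ∂h/∂y = +0.003702.
h(-10, 95) = 194.87 + (-0.02621)·(-85) + (+0.003702)·(25) = 194.87 +2.228 +0.093 = 197.191 m.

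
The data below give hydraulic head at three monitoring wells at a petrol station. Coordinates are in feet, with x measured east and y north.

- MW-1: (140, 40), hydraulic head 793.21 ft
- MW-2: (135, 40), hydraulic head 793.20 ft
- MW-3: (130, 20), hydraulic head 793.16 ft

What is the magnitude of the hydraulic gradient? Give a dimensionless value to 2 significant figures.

Three-point gradient (reference MW-1): Δ to MW-2 = (-5, 0, -0.01), Δ to MW-3 = (-10, -20, -0.05).
∂h/∂x = +0.002000, ∂h/∂y = +0.001500 (det = 100).
|∇h| = √(0.002000² + 0.001500²) = 0.0025

0.0025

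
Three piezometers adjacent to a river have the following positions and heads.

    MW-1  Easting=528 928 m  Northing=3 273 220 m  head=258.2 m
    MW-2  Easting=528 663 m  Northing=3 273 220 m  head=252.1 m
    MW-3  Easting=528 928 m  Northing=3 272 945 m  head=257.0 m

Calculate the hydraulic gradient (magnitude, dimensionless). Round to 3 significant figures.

0.0234

∂h/∂x = (252.1 − 258.2) / (528663 − 528928) = +0.02302
∂h/∂y = (257.0 − 258.2) / (3272945 − 3273220) = +0.004364
|∇h| = √(0.02302² + 0.004364²) = 0.02343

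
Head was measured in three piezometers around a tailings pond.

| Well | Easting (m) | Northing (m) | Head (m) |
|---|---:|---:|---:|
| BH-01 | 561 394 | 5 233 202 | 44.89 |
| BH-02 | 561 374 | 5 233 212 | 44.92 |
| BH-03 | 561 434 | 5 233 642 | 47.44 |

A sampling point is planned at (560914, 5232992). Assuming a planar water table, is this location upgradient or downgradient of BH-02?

Differences from BH-01: to BH-02 (Δx, Δy, Δh) = (-20, 10, +0.03); to BH-03 = (40, 440, +2.55).
Solve a·Δx + b·Δy = Δh: det = (-20)·440 − 40·10 = -9200.
∂h/∂x = [(+0.03)·440 − (+2.55)·10] / -9200 = +0.001337
∂h/∂y = [(-20)·(+2.55) − 40·(+0.03)] / -9200 = +0.005674
Head at (560914, 5232992) = 44.89 + (+0.001337)·(-480) + (+0.005674)·(-210) = 43.06 m.
That is lower than the 44.92 m at BH-02, so the point is downgradient.

downgradient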